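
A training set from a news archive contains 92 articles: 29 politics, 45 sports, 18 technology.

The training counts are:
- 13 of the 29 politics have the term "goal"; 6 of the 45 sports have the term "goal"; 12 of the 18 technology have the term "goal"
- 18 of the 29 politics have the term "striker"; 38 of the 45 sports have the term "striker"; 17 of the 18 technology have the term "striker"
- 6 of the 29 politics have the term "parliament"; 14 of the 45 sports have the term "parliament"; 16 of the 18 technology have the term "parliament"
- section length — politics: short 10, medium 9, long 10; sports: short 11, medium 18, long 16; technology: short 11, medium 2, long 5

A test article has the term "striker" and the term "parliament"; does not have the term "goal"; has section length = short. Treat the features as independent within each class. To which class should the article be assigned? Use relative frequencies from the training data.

politics: (29/92) × (16/29) × (18/29) × (6/29) × (10/29) ≈ 0.00770126
sports: (45/92) × (39/45) × (38/45) × (14/45) × (11/45) ≈ 0.0272235
technology: (18/92) × (6/18) × (17/18) × (16/18) × (11/18) ≈ 0.0334586
Highest score → technology.

technology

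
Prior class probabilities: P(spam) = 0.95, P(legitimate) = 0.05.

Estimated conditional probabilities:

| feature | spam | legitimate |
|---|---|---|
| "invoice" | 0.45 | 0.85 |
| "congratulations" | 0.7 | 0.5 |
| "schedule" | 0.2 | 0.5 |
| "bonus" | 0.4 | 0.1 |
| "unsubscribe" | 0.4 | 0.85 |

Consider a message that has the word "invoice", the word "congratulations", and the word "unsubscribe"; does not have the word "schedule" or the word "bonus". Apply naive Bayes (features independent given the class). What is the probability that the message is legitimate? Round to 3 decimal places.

spam: 0.95 × 0.45 × 0.7 × (1−0.2) × (1−0.4) × 0.4 = 0.057456
legitimate: 0.05 × 0.85 × 0.5 × (1−0.5) × (1−0.1) × 0.85 = 0.008128125
P(legitimate | x) = 0.008128125 / 0.065584125 ≈ 0.124

0.124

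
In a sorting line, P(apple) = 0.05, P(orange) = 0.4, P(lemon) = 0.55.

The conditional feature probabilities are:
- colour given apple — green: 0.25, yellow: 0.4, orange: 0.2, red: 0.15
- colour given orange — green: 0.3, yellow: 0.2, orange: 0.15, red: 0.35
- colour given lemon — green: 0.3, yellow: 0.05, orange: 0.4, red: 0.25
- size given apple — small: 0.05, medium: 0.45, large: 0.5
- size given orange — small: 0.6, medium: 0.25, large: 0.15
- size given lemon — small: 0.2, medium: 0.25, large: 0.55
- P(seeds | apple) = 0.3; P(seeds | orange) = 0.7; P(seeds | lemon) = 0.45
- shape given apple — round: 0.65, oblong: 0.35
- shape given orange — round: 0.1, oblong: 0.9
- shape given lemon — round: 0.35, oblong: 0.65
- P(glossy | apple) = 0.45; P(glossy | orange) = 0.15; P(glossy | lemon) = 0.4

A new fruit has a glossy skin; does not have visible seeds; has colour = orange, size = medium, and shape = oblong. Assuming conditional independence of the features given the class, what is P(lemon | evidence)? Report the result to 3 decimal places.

0.877

apple: 0.05 × 0.2 × 0.45 × (1−0.3) × 0.35 × 0.45 = 0.000496125
orange: 0.4 × 0.15 × 0.25 × (1−0.7) × 0.9 × 0.15 = 0.0006075
lemon: 0.55 × 0.4 × 0.25 × (1−0.45) × 0.65 × 0.4 = 0.007865
P(lemon | x) = 0.007865 / 0.008968625 ≈ 0.877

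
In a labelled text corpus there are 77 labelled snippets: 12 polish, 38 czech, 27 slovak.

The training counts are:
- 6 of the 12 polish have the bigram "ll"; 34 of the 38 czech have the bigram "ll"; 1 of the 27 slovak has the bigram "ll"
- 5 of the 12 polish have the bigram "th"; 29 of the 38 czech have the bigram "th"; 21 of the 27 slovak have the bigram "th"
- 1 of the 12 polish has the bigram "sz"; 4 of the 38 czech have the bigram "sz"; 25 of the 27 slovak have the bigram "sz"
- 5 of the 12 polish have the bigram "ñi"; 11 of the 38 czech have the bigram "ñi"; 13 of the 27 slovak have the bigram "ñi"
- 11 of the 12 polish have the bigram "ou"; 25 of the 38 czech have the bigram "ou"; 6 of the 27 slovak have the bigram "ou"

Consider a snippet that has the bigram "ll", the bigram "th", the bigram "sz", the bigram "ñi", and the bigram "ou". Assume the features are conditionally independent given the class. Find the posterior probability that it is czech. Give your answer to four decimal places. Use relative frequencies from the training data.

0.7686

polish: (12/77) × (6/12) × (5/12) × (1/12) × (5/12) × (11/12) ≈ 0.0010334
czech: (38/77) × (34/38) × (29/38) × (4/38) × (11/38) × (25/38) ≈ 0.0067553
slovak: (27/77) × (1/27) × (21/27) × (25/27) × (13/27) × (6/27) ≈ 0.00100071
P(czech | x) = 0.0067553 / 0.00878941 ≈ 0.7686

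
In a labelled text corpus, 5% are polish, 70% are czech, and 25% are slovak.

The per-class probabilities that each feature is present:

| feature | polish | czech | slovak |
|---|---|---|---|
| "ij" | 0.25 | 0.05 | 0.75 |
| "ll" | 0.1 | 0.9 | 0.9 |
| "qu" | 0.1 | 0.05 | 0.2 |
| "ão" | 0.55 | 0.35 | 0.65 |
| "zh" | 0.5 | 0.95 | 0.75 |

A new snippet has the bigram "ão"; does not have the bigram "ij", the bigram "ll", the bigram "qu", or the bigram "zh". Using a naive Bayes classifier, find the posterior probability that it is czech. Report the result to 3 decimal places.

0.108

polish: 0.05 × (1−0.25) × (1−0.1) × (1−0.1) × 0.55 × (1−0.5) = 0.008353125
czech: 0.7 × (1−0.05) × (1−0.9) × (1−0.05) × 0.35 × (1−0.95) = 0.0011055625
slovak: 0.25 × (1−0.75) × (1−0.9) × (1−0.2) × 0.65 × (1−0.75) = 0.0008125
P(czech | x) = 0.0011055625 / 0.0102711875 ≈ 0.108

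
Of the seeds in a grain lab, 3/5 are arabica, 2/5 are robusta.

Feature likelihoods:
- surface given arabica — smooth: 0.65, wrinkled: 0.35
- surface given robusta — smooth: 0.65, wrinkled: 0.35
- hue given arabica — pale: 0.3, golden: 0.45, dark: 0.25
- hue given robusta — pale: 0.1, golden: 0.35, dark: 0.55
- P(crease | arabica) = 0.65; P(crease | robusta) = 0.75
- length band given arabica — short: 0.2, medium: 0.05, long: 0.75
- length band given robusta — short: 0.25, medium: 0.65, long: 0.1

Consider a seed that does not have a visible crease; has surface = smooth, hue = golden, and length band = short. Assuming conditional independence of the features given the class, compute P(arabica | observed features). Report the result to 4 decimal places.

0.6835

arabica: 0.6 × 0.65 × 0.45 × (1−0.65) × 0.2 = 0.012285
robusta: 0.4 × 0.65 × 0.35 × (1−0.75) × 0.25 = 0.0056875
P(arabica | x) = 0.012285 / 0.0179725 ≈ 0.6835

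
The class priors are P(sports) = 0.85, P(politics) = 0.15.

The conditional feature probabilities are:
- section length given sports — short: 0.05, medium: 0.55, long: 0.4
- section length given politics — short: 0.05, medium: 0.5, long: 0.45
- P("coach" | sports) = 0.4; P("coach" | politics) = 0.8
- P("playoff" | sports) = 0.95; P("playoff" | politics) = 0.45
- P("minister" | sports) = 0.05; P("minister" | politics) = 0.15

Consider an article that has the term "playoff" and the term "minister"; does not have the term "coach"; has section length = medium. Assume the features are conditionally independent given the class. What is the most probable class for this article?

sports

sports: 0.85 × 0.55 × (1−0.4) × 0.95 × 0.05 = 0.01332375
politics: 0.15 × 0.5 × (1−0.8) × 0.45 × 0.15 = 0.0010125
Highest score → sports.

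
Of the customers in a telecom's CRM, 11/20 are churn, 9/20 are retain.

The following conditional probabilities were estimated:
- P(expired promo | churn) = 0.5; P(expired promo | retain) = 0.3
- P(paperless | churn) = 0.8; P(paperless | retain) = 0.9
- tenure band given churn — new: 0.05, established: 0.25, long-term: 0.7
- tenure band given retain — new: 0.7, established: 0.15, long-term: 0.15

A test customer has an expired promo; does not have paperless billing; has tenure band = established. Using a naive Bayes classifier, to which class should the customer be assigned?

churn: 0.55 × 0.5 × (1−0.8) × 0.25 = 0.01375
retain: 0.45 × 0.3 × (1−0.9) × 0.15 = 0.002025
Highest score → churn.

churn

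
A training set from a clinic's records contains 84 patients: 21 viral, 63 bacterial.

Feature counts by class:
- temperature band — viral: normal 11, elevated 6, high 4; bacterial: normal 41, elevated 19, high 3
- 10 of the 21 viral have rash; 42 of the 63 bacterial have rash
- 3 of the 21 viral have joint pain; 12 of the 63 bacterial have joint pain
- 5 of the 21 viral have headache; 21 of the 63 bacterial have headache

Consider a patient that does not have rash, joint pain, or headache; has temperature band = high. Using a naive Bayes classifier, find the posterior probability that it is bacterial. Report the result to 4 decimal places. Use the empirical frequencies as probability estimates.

viral: (21/84) × (4/21) × (11/21) × (18/21) × (16/21) ≈ 0.0162895
bacterial: (63/84) × (3/63) × (21/63) × (51/63) × (42/63) ≈ 0.00642479
P(bacterial | x) = 0.00642479 / 0.02271429 ≈ 0.2829

0.2829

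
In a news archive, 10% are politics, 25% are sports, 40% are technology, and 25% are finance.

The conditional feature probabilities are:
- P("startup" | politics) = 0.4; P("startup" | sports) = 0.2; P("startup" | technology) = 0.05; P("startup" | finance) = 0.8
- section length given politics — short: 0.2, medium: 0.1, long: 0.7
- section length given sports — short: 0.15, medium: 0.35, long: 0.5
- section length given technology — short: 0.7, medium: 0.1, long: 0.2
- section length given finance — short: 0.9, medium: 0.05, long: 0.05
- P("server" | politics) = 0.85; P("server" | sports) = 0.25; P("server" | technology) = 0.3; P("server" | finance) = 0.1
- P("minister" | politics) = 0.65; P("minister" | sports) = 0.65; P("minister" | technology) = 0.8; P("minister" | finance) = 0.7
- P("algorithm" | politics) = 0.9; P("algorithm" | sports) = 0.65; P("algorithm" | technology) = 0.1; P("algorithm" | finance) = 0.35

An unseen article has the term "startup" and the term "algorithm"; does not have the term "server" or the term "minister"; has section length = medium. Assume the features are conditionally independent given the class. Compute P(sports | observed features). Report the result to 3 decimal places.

0.720

politics: 0.1 × 0.4 × 0.1 × (1−0.85) × (1−0.65) × 0.9 = 0.000189
sports: 0.25 × 0.2 × 0.35 × (1−0.25) × (1−0.65) × 0.65 = 0.0029859375
technology: 0.4 × 0.05 × 0.1 × (1−0.3) × (1−0.8) × 0.1 = 0.000028
finance: 0.25 × 0.8 × 0.05 × (1−0.1) × (1−0.7) × 0.35 = 0.000945
P(sports | x) = 0.0029859375 / 0.0041479375 ≈ 0.720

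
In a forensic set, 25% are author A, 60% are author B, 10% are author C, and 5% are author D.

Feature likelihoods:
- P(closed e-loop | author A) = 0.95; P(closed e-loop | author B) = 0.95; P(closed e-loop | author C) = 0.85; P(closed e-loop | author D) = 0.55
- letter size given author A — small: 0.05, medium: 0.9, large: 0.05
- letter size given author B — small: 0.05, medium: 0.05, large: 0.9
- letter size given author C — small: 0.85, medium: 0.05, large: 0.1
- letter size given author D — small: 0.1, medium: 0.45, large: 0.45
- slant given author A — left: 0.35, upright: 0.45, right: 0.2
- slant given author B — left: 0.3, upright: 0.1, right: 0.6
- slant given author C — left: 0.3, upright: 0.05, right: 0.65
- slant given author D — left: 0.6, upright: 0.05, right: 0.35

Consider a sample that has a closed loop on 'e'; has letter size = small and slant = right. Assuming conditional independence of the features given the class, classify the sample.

author A: 0.25 × 0.95 × 0.05 × 0.2 = 0.002375
author B: 0.6 × 0.95 × 0.05 × 0.6 = 0.0171
author C: 0.1 × 0.85 × 0.85 × 0.65 = 0.0469625
author D: 0.05 × 0.55 × 0.1 × 0.35 = 0.0009625
Highest score → author C.

author C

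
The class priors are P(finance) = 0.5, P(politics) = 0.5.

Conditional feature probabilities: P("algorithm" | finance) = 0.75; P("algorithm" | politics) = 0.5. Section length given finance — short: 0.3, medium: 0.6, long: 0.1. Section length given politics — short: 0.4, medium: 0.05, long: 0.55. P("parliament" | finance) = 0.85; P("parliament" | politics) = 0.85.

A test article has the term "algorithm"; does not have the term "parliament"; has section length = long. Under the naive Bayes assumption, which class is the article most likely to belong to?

finance: 0.5 × 0.75 × 0.1 × (1−0.85) = 0.005625
politics: 0.5 × 0.5 × 0.55 × (1−0.85) = 0.020625
Highest score → politics.

politics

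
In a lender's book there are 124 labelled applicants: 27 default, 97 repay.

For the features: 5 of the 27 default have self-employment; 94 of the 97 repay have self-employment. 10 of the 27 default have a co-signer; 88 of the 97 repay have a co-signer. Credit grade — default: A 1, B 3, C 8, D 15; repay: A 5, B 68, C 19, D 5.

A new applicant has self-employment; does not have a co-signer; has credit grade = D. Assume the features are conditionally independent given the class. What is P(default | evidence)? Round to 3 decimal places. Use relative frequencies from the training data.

0.796

default: (27/124) × (5/27) × (17/27) × (15/27) ≈ 0.0141046
repay: (97/124) × (94/97) × (9/97) × (5/97) ≈ 0.00362556
P(default | x) = 0.0141046 / 0.01773016 ≈ 0.796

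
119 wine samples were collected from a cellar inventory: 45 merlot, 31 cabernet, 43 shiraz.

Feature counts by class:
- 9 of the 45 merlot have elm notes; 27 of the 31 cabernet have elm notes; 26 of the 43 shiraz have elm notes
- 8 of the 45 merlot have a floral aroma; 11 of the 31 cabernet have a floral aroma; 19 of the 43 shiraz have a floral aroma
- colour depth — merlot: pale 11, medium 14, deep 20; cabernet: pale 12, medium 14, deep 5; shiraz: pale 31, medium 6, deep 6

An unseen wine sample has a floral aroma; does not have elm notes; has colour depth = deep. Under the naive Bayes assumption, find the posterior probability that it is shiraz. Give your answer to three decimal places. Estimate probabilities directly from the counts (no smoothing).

merlot: (45/119) × (36/45) × (8/45) × (20/45) ≈ 0.0239029
cabernet: (31/119) × (4/31) × (11/31) × (5/31) ≈ 0.00192377
shiraz: (43/119) × (17/43) × (19/43) × (6/43) ≈ 0.00880785
P(shiraz | x) = 0.00880785 / 0.03463452 ≈ 0.254

0.254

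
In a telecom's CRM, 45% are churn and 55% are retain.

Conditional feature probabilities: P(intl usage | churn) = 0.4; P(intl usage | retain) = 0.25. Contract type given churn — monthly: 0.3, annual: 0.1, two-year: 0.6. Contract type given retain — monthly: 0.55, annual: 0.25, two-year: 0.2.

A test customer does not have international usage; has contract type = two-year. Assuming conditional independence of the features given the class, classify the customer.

churn

churn: 0.45 × (1−0.4) × 0.6 = 0.162
retain: 0.55 × (1−0.25) × 0.2 = 0.0825
Highest score → churn.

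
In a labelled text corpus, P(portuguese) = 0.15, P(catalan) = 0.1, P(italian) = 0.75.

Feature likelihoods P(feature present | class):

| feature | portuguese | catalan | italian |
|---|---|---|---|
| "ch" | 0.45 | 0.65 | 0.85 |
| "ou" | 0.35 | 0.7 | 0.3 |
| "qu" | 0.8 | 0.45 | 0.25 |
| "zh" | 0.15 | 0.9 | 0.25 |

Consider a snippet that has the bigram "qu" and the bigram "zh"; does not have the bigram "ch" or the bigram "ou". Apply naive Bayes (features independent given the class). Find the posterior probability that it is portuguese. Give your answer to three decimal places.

portuguese: 0.15 × (1−0.45) × (1−0.35) × 0.8 × 0.15 = 0.006435
catalan: 0.1 × (1−0.65) × (1−0.7) × 0.45 × 0.9 = 0.0042525
italian: 0.75 × (1−0.85) × (1−0.3) × 0.25 × 0.25 = 0.004921875
P(portuguese | x) = 0.006435 / 0.015609375 ≈ 0.412

0.412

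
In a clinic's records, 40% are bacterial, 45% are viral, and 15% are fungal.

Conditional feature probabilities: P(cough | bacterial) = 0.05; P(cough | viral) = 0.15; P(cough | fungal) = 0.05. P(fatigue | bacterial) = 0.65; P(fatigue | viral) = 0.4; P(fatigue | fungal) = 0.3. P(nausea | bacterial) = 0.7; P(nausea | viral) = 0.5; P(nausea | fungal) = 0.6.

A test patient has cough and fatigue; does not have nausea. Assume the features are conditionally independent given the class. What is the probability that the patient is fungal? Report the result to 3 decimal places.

bacterial: 0.4 × 0.05 × 0.65 × (1−0.7) = 0.0039
viral: 0.45 × 0.15 × 0.4 × (1−0.5) = 0.0135
fungal: 0.15 × 0.05 × 0.3 × (1−0.6) = 0.0009
P(fungal | x) = 0.0009 / 0.0183 ≈ 0.049

0.049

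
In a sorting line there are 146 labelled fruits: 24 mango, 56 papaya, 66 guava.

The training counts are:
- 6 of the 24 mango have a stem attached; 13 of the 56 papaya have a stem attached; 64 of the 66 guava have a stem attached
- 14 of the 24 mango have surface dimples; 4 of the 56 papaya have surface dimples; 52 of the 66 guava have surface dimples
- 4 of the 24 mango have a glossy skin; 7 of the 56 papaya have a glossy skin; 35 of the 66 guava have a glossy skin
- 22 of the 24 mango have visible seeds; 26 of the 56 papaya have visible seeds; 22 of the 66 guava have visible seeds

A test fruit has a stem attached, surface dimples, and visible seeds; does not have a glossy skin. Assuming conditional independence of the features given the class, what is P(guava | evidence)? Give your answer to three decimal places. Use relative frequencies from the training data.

0.721

mango: (24/146) × (6/24) × (14/24) × (20/24) × (22/24) ≈ 0.0183124
papaya: (56/146) × (13/56) × (4/56) × (49/56) × (26/56) ≈ 0.00258378
guava: (66/146) × (64/66) × (52/66) × (31/66) × (22/66) ≈ 0.0540733
P(guava | x) = 0.0540733 / 0.07496948 ≈ 0.721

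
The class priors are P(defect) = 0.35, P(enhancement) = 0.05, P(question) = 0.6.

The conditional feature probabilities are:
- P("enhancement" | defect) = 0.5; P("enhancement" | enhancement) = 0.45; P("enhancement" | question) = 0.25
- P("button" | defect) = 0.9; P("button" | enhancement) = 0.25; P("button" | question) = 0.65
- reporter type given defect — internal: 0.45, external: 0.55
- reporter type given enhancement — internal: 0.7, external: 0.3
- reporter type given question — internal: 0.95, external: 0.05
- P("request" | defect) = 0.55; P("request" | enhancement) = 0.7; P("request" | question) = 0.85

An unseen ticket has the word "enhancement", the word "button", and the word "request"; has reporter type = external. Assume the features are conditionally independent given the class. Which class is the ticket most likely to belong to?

defect

defect: 0.35 × 0.5 × 0.9 × 0.55 × 0.55 = 0.04764375
enhancement: 0.05 × 0.45 × 0.25 × 0.3 × 0.7 = 0.00118125
question: 0.6 × 0.25 × 0.65 × 0.05 × 0.85 = 0.00414375
Highest score → defect.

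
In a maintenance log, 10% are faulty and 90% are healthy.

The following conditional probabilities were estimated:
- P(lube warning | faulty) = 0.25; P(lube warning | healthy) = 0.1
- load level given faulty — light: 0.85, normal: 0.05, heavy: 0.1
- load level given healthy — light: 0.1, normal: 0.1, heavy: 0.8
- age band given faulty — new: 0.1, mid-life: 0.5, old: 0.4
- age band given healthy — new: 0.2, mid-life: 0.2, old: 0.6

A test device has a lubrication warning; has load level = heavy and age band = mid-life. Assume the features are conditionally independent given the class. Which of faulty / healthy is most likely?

faulty: 0.1 × 0.25 × 0.1 × 0.5 = 0.00125
healthy: 0.9 × 0.1 × 0.8 × 0.2 = 0.0144
Highest score → healthy.

healthy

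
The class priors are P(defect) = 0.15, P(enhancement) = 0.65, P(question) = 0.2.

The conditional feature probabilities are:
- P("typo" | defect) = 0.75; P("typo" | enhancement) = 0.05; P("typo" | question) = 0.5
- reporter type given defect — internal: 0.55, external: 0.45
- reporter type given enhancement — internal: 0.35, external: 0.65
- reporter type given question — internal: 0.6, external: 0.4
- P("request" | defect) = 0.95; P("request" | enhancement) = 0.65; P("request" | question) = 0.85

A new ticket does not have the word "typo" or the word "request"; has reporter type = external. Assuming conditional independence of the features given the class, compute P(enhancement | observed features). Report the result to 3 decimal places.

0.954

defect: 0.15 × (1−0.75) × 0.45 × (1−0.95) = 0.00084375
enhancement: 0.65 × (1−0.05) × 0.65 × (1−0.65) = 0.14048125
question: 0.2 × (1−0.5) × 0.4 × (1−0.85) = 0.006
P(enhancement | x) = 0.14048125 / 0.147325 ≈ 0.954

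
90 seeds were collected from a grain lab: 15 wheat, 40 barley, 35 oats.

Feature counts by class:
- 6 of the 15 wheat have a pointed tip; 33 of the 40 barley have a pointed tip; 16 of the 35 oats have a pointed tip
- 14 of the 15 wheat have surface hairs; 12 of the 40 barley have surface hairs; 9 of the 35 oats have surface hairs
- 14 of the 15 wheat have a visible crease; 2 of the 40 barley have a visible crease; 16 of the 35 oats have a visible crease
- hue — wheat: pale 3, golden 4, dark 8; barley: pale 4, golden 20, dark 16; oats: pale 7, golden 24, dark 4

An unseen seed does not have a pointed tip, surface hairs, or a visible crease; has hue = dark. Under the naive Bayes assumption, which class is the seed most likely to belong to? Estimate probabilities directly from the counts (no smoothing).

barley

wheat: (15/90) × (9/15) × (1/15) × (1/15) × (8/15) ≈ 0.000237037
barley: (40/90) × (7/40) × (28/40) × (38/40) × (16/40) ≈ 0.0206889
oats: (35/90) × (19/35) × (26/35) × (19/35) × (4/35) ≈ 0.00972958
Highest score → barley.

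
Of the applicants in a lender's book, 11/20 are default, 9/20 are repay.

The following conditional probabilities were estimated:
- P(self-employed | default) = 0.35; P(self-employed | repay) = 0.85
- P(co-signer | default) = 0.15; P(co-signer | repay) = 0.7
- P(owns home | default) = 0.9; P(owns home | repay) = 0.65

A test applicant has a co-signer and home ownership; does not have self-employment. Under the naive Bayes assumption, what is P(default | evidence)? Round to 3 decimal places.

default: 0.55 × (1−0.35) × 0.15 × 0.9 = 0.0482625
repay: 0.45 × (1−0.85) × 0.7 × 0.65 = 0.0307125
P(default | x) = 0.0482625 / 0.078975 ≈ 0.611

0.611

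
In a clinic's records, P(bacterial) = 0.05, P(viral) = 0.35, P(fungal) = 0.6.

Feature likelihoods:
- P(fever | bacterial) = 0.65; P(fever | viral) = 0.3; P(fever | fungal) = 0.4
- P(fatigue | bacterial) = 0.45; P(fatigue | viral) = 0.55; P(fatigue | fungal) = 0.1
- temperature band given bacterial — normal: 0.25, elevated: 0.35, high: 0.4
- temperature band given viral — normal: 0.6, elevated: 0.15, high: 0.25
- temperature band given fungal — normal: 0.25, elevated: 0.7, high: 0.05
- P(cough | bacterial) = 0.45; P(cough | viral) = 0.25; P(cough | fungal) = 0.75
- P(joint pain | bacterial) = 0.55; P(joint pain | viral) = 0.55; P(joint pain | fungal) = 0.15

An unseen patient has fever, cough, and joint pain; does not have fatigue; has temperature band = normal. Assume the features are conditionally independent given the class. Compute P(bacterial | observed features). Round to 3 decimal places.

bacterial: 0.05 × 0.65 × (1−0.45) × 0.25 × 0.45 × 0.55 = 0.001106015625
viral: 0.35 × 0.3 × (1−0.55) × 0.6 × 0.25 × 0.55 = 0.003898125
fungal: 0.6 × 0.4 × (1−0.1) × 0.25 × 0.75 × 0.15 = 0.006075
P(bacterial | x) = 0.001106015625 / 0.011079140625 ≈ 0.100

0.100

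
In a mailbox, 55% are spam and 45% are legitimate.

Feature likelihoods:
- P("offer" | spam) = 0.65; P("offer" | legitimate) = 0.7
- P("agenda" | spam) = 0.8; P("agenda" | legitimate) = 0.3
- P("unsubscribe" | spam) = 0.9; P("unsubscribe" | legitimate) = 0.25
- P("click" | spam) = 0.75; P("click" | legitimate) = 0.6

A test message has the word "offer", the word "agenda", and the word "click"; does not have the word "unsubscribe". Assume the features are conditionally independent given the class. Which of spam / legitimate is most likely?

legitimate

spam: 0.55 × 0.65 × 0.8 × (1−0.9) × 0.75 = 0.02145
legitimate: 0.45 × 0.7 × 0.3 × (1−0.25) × 0.6 = 0.042525
Highest score → legitimate.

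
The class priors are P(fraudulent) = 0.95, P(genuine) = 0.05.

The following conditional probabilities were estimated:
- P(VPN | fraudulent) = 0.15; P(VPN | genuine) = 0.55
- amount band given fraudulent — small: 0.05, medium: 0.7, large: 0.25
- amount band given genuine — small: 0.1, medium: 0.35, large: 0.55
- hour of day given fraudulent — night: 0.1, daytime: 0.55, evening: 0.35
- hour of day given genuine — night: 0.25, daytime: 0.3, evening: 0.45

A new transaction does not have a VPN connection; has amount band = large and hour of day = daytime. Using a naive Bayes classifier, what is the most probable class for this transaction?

fraudulent: 0.95 × (1−0.15) × 0.25 × 0.55 = 0.11103125
genuine: 0.05 × (1−0.55) × 0.55 × 0.3 = 0.0037125
Highest score → fraudulent.

fraudulent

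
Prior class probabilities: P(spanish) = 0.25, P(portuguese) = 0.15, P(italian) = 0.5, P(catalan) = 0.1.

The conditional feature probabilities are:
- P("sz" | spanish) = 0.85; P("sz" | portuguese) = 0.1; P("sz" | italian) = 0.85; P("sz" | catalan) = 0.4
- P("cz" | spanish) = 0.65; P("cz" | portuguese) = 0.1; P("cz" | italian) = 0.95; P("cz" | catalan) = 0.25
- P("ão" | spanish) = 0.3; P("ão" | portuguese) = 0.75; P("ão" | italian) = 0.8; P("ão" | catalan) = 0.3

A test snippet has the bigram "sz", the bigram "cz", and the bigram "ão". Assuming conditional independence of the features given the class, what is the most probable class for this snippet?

spanish: 0.25 × 0.85 × 0.65 × 0.3 = 0.0414375
portuguese: 0.15 × 0.1 × 0.1 × 0.75 = 0.001125
italian: 0.5 × 0.85 × 0.95 × 0.8 = 0.323
catalan: 0.1 × 0.4 × 0.25 × 0.3 = 0.003
Highest score → italian.

italian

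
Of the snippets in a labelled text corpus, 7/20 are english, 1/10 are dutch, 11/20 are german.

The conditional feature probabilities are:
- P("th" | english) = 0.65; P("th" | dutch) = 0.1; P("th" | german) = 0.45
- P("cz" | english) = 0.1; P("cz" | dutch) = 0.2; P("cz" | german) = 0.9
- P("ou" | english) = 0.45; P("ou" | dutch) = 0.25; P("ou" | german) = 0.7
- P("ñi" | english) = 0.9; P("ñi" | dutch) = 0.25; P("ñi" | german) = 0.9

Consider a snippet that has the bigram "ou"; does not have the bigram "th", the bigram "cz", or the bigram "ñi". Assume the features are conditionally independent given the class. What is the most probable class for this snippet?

dutch

english: 0.35 × (1−0.65) × (1−0.1) × 0.45 × (1−0.9) = 0.00496125
dutch: 0.1 × (1−0.1) × (1−0.2) × 0.25 × (1−0.25) = 0.0135
german: 0.55 × (1−0.45) × (1−0.9) × 0.7 × (1−0.9) = 0.0021175
Highest score → dutch.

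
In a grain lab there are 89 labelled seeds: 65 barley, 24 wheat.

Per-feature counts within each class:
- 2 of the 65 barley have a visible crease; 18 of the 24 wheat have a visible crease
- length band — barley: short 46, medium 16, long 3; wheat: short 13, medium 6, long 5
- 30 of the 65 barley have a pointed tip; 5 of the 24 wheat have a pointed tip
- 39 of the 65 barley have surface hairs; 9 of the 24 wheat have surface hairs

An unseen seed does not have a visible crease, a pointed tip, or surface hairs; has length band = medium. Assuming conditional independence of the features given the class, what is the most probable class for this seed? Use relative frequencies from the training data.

barley

barley: (65/89) × (63/65) × (16/65) × (35/65) × (26/65) ≈ 0.0375294
wheat: (24/89) × (6/24) × (6/24) × (19/24) × (15/24) ≈ 0.00833919
Highest score → barley.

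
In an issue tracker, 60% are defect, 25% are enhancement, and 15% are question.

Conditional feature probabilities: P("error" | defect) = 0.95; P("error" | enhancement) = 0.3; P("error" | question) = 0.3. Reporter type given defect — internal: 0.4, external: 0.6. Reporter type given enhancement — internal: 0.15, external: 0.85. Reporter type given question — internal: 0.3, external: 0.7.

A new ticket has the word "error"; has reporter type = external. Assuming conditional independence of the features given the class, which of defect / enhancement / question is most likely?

defect

defect: 0.6 × 0.95 × 0.6 = 0.342
enhancement: 0.25 × 0.3 × 0.85 = 0.06375
question: 0.15 × 0.3 × 0.7 = 0.0315
Highest score → defect.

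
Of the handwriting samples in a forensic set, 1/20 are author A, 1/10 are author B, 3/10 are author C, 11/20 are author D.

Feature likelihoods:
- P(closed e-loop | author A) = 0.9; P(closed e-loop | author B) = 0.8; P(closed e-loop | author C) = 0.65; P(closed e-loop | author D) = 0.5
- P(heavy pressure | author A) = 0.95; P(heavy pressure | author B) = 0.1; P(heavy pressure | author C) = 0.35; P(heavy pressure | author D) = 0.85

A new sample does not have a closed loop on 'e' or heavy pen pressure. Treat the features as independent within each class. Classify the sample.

author C

author A: 0.05 × (1−0.9) × (1−0.95) = 0.00025
author B: 0.1 × (1−0.8) × (1−0.1) = 0.018
author C: 0.3 × (1−0.65) × (1−0.35) = 0.06825
author D: 0.55 × (1−0.5) × (1−0.85) = 0.04125
Highest score → author C.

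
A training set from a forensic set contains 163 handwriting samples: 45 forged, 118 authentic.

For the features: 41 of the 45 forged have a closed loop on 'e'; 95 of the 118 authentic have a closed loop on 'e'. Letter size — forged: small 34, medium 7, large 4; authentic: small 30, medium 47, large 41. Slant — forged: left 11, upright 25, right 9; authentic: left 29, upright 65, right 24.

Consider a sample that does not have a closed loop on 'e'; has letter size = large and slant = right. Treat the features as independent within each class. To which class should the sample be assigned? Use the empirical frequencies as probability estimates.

forged: (45/163) × (4/45) × (4/45) × (9/45) ≈ 0.000436264
authentic: (118/163) × (23/118) × (41/118) × (24/118) ≈ 0.00997175
Highest score → authentic.

authentic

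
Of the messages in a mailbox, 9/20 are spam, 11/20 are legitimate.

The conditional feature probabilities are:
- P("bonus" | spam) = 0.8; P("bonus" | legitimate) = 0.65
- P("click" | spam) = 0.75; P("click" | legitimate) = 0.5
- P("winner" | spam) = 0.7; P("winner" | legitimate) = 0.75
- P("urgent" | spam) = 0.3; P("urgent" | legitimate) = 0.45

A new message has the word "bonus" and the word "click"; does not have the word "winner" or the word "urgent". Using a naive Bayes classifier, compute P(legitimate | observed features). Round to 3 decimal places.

spam: 0.45 × 0.8 × 0.75 × (1−0.7) × (1−0.3) = 0.0567
legitimate: 0.55 × 0.65 × 0.5 × (1−0.75) × (1−0.45) = 0.024578125
P(legitimate | x) = 0.024578125 / 0.081278125 ≈ 0.302

0.302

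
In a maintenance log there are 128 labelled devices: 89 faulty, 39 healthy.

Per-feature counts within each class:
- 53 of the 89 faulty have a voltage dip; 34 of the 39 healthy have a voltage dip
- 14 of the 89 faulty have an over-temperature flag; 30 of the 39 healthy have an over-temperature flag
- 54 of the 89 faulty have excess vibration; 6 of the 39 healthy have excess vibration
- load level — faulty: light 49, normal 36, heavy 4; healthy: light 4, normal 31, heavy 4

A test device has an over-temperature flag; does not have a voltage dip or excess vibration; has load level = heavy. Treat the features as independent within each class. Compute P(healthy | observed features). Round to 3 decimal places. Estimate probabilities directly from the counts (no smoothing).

0.769

faulty: (89/128) × (36/89) × (14/89) × (35/89) × (4/89) ≈ 0.000781949
healthy: (39/128) × (5/39) × (30/39) × (33/39) × (4/39) ≈ 0.00260772
P(healthy | x) = 0.00260772 / 0.003389669 ≈ 0.769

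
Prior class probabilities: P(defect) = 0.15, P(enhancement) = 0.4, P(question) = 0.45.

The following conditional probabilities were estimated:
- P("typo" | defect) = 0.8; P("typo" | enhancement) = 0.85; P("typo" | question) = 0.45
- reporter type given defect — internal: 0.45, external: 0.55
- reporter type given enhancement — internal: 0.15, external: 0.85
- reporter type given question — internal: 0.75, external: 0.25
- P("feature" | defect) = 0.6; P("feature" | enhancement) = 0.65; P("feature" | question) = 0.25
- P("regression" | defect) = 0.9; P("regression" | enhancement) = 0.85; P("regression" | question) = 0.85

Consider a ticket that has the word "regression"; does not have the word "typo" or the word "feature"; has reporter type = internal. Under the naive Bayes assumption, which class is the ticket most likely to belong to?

defect: 0.15 × (1−0.8) × 0.45 × (1−0.6) × 0.9 = 0.00486
enhancement: 0.4 × (1−0.85) × 0.15 × (1−0.65) × 0.85 = 0.0026775
question: 0.45 × (1−0.45) × 0.75 × (1−0.25) × 0.85 = 0.1183359375
Highest score → question.

question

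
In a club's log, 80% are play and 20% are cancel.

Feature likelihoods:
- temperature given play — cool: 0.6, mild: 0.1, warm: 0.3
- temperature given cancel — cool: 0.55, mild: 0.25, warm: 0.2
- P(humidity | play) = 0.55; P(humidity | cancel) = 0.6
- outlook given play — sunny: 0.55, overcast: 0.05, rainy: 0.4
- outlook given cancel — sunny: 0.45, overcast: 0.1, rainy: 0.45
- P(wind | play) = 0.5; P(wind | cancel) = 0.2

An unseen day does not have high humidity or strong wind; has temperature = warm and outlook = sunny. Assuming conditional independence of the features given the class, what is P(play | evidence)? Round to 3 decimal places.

play: 0.8 × 0.3 × (1−0.55) × 0.55 × (1−0.5) = 0.0297
cancel: 0.2 × 0.2 × (1−0.6) × 0.45 × (1−0.2) = 0.00576
P(play | x) = 0.0297 / 0.03546 ≈ 0.838

0.838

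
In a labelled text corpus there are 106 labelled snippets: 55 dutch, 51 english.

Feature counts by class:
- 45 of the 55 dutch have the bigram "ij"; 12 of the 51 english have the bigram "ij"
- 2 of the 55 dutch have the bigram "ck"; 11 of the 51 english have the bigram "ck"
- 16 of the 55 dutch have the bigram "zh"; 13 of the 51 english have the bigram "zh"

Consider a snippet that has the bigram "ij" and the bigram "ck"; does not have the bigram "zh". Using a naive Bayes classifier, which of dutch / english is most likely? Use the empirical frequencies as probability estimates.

dutch: (55/106) × (45/55) × (2/55) × (39/55) ≈ 0.0109465
english: (51/106) × (12/51) × (11/51) × (38/51) ≈ 0.0181933
Highest score → english.

english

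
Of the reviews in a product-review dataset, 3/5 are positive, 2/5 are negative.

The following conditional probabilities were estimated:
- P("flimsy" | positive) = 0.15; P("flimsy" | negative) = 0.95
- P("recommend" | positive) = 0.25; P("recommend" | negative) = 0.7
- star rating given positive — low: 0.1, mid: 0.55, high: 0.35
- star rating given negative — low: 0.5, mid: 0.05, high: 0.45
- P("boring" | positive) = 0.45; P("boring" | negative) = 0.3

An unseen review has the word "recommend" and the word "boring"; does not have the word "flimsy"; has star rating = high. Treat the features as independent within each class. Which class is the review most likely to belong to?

positive

positive: 0.6 × (1−0.15) × 0.25 × 0.35 × 0.45 = 0.02008125
negative: 0.4 × (1−0.95) × 0.7 × 0.45 × 0.3 = 0.00189
Highest score → positive.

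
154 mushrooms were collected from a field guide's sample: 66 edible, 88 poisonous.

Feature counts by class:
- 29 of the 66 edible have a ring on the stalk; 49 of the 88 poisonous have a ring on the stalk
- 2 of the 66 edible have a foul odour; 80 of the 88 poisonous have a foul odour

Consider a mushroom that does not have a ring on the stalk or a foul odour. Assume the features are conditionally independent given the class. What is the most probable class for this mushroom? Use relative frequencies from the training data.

edible

edible: (66/154) × (37/66) × (64/66) ≈ 0.232979
poisonous: (88/154) × (39/88) × (8/88) ≈ 0.0230224
Highest score → edible.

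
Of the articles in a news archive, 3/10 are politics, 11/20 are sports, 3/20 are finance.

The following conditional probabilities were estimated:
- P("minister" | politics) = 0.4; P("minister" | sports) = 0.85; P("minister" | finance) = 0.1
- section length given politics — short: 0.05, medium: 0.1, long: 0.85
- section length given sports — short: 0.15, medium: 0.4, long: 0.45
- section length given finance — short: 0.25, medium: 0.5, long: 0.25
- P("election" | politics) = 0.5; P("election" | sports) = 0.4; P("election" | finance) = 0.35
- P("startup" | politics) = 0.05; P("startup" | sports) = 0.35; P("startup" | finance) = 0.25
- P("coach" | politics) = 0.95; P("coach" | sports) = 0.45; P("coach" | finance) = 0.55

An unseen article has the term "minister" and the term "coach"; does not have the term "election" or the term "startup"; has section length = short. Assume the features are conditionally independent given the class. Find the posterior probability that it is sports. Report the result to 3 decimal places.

0.768

politics: 0.3 × 0.4 × 0.05 × (1−0.5) × (1−0.05) × 0.95 = 0.0027075
sports: 0.55 × 0.85 × 0.15 × (1−0.4) × (1−0.35) × 0.45 = 0.0123069375
finance: 0.15 × 0.1 × 0.25 × (1−0.35) × (1−0.25) × 0.55 = 0.00100546875
P(sports | x) = 0.0123069375 / 0.01601990625 ≈ 0.768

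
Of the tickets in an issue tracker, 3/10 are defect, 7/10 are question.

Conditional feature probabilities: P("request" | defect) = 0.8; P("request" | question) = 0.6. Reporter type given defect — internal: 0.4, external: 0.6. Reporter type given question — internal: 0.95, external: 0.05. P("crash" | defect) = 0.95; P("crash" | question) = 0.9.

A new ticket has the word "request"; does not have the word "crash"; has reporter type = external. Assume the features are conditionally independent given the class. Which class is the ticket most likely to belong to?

defect

defect: 0.3 × 0.8 × 0.6 × (1−0.95) = 0.0072
question: 0.7 × 0.6 × 0.05 × (1−0.9) = 0.0021
Highest score → defect.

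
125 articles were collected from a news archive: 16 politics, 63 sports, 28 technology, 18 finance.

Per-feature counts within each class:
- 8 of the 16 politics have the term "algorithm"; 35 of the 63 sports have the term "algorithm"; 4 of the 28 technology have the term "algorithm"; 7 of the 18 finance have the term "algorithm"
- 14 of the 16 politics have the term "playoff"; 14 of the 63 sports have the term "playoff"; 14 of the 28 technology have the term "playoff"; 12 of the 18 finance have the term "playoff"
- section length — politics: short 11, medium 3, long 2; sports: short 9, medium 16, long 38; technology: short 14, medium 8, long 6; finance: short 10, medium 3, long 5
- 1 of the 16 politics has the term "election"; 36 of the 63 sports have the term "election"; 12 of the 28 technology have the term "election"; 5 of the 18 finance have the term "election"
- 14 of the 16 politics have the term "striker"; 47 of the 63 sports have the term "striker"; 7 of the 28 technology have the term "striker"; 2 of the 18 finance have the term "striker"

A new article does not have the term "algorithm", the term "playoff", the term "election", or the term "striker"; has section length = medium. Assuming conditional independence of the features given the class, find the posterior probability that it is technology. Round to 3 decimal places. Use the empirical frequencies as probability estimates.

politics: (16/125) × (8/16) × (2/16) × (3/16) × (15/16) × (2/16) = 0.00017578125
sports: (63/125) × (28/63) × (49/63) × (16/63) × (27/63) × (16/63) ≈ 0.00481599
technology: (28/125) × (24/28) × (14/28) × (8/28) × (16/28) × (21/28) ≈ 0.0117551
finance: (18/125) × (11/18) × (6/18) × (3/18) × (13/18) × (16/18) ≈ 0.00313855
P(technology | x) = 0.0117551 / 0.01988542125 ≈ 0.591

0.591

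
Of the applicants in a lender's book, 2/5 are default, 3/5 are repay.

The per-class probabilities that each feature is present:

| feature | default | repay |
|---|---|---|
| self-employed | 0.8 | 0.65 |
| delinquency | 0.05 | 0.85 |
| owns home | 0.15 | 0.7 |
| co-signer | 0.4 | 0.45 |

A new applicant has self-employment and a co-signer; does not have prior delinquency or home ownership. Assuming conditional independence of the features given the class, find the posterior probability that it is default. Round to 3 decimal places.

default: 0.4 × 0.8 × (1−0.05) × (1−0.15) × 0.4 = 0.10336
repay: 0.6 × 0.65 × (1−0.85) × (1−0.7) × 0.45 = 0.0078975
P(default | x) = 0.10336 / 0.1112575 ≈ 0.929

0.929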